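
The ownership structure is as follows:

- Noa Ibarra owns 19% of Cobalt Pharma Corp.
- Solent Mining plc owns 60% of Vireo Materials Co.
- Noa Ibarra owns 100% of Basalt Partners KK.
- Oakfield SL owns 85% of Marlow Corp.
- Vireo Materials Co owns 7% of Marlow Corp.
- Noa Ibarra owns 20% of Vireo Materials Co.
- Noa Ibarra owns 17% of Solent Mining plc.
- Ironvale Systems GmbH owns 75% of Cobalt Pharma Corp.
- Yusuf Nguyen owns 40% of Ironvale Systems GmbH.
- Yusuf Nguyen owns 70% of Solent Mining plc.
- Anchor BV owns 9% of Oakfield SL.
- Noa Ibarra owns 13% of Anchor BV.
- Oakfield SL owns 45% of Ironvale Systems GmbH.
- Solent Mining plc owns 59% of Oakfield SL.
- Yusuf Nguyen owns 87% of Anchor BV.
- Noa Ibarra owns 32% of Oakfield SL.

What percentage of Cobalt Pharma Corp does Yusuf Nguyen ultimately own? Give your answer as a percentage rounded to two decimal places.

46.58%

Yusuf reaches Cobalt along 3 paths.
Via Solent → Oakfield → Ironvale: 70% × 59% × 45% × 75% = 13.93875%.
Via Anchor → Oakfield → Ironvale: 87% × 9% × 45% × 75% = 2.642625%.
Via Ironvale: 40% × 75% = 30%.
Total: 13.93875% + 2.642625% + 30% = 46.581375%.
Rounded: 46.58%.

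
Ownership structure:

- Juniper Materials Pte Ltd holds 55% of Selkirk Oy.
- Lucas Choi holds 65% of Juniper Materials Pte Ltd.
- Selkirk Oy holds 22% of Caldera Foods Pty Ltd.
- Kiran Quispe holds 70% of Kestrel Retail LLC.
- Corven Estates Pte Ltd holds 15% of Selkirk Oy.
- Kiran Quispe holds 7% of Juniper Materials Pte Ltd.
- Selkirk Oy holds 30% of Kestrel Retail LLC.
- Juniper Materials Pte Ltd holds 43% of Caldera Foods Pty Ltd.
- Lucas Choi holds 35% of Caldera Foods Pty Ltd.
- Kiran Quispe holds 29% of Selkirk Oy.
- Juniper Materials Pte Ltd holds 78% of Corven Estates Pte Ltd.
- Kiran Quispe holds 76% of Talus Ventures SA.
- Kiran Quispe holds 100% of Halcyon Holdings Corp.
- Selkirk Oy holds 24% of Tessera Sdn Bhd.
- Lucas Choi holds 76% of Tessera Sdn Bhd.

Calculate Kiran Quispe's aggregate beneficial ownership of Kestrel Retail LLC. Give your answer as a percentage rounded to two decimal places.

Kiran reaches Kestrel along 4 paths.
Via Selkirk: 29% × 30% = 8.7%.
Via Juniper → Corven → Selkirk: 7% × 78% × 15% × 30% = 0.2457%.
Via Juniper → Selkirk: 7% × 55% × 30% = 1.155%.
Direct stake: 70% = 70%.
Total: 8.7% + 0.2457% + 1.155% + 70% = 80.1007%.
Rounded: 80.10%.

80.10%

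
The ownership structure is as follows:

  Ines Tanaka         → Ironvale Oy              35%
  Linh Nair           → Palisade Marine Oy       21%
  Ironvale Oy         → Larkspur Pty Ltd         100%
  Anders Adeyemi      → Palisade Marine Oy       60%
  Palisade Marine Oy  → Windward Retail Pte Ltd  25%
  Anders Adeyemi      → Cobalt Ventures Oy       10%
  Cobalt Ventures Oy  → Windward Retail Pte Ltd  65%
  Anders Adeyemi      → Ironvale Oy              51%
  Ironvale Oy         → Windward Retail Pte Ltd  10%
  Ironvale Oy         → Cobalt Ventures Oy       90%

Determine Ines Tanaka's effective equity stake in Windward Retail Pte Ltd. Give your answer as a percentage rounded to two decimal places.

23.98%

Ines reaches Windward along 2 paths.
Via Ironvale → Cobalt: 35% × 90% × 65% = 20.475%.
Via Ironvale: 35% × 10% = 3.5%.
Total: 20.475% + 3.5% = 23.975%.
Rounded: 23.98%.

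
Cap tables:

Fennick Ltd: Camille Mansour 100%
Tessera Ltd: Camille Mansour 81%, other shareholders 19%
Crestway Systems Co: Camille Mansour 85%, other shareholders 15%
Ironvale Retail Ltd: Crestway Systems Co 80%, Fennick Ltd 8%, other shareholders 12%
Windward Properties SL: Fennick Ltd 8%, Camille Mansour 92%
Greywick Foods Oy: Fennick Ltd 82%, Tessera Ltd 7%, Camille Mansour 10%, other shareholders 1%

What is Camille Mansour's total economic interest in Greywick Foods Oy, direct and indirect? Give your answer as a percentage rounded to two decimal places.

Camille reaches Greywick along 3 paths.
Via Fennick: 100% × 82% = 82%.
Via Tessera: 81% × 7% = 5.67%.
Direct stake: 10% = 10%.
Total: 82% + 5.67% + 10% = 97.67%.

97.67%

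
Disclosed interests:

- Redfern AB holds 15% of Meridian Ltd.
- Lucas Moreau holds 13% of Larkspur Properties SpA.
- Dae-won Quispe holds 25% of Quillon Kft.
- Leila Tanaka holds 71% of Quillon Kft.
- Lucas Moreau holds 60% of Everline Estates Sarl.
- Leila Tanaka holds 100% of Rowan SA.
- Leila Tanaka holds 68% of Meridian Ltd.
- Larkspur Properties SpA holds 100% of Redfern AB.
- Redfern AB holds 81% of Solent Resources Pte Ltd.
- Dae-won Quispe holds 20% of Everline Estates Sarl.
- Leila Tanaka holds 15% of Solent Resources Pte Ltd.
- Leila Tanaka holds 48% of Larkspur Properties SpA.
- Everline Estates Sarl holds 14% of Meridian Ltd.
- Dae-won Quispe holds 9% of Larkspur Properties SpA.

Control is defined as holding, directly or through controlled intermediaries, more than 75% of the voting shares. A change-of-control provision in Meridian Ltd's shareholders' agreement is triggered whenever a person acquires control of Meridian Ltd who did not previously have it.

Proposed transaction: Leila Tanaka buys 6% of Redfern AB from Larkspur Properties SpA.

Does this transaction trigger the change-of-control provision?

No

The purchase adds only to Leila's holdings (Larkspur's stake shrinks), so Leila is the only person who could newly come to control Meridian.
Leila holds 100% of Rowan, so Leila controls Rowan.
In Meridian, Leila's side holds only 68%, not > 75%.
So before the transaction, Leila does not control Meridian.
After the purchase, Leila holds 6% of Redfern directly, and Larkspur's stake falls to 94%.
Leila's side now holds 6% of Redfern, not > 75%, so Leila still does not control Redfern.
After the transaction, Leila's side holds 68% of Meridian, not > 75%, so Leila still does not control Meridian.
No new person acquires control, so the clause is not triggered.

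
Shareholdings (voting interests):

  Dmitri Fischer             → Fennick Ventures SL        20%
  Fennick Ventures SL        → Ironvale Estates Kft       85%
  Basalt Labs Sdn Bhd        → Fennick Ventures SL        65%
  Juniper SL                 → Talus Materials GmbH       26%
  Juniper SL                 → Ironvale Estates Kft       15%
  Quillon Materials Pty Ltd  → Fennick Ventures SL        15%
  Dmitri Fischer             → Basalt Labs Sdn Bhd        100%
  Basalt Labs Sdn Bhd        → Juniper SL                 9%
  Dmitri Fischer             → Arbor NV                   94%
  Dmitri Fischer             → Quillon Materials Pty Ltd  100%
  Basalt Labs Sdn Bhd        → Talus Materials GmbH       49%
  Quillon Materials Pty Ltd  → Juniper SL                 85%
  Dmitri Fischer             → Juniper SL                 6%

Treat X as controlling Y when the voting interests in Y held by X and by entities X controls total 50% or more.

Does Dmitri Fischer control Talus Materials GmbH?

Dmitri holds 100% of Basalt, so Dmitri controls Basalt.
Dmitri holds 100% of Quillon, so Dmitri controls Quillon.
Basalt and Quillon and Dmitri together hold 9% + 85% + 6% = 100% of Juniper, so Dmitri controls Juniper.
Basalt and Juniper together hold 49% + 26% = 75% of Talus, so Dmitri controls Talus.

Yes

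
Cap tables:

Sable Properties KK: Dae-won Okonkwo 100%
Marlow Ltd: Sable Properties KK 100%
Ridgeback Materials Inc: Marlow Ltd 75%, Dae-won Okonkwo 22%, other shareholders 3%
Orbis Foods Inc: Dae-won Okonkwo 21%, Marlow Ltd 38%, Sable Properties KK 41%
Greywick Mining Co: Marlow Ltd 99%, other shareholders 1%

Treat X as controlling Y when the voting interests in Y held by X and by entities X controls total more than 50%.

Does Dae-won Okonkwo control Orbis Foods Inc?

Dae-won holds 100% of Sable, so Dae-won controls Sable.
Sable holds 100% of Marlow, so Dae-won controls Marlow.
Dae-won and Marlow and Sable together hold 21% + 38% + 41% = 100% of Orbis, so Dae-won controls Orbis.

Yes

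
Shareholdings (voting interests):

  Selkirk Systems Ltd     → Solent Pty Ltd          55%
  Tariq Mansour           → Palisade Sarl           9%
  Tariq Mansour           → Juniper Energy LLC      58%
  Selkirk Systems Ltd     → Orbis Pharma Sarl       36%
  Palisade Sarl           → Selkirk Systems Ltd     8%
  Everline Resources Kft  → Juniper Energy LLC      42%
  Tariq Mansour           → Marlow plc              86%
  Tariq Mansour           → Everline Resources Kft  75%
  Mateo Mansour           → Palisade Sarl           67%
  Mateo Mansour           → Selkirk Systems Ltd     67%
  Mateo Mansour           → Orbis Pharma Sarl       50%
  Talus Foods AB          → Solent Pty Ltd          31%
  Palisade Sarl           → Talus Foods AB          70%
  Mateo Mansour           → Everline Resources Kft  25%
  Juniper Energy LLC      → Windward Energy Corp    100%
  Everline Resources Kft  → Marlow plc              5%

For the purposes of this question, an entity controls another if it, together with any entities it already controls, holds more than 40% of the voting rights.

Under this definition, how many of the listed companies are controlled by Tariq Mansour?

4

Tariq holds 75% of Everline, so Tariq controls Everline.
Tariq and Everline together hold 58% + 42% = 100% of Juniper, so Tariq controls Juniper.
Juniper holds 100% of Windward, so Tariq controls Windward.
Tariq and Everline together hold 86% + 5% = 91% of Marlow, so Tariq controls Marlow.
No other company's threshold is met.
Tariq controls 4 companies.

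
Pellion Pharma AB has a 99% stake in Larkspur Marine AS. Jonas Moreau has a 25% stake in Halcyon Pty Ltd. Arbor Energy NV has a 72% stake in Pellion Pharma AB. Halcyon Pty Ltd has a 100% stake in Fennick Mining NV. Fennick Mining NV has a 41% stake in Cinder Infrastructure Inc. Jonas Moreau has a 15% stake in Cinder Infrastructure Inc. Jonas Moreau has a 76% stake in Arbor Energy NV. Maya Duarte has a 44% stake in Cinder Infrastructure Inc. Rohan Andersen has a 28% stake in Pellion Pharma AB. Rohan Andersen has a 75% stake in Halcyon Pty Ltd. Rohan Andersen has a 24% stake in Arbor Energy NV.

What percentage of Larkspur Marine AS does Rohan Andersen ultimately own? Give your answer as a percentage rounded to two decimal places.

44.83%

Rohan reaches Larkspur along 2 paths.
Via Pellion: 28% × 99% = 27.72%.
Via Arbor → Pellion: 24% × 72% × 99% = 17.1072%.
Total: 27.72% + 17.1072% = 44.8272%.
Rounded: 44.83%.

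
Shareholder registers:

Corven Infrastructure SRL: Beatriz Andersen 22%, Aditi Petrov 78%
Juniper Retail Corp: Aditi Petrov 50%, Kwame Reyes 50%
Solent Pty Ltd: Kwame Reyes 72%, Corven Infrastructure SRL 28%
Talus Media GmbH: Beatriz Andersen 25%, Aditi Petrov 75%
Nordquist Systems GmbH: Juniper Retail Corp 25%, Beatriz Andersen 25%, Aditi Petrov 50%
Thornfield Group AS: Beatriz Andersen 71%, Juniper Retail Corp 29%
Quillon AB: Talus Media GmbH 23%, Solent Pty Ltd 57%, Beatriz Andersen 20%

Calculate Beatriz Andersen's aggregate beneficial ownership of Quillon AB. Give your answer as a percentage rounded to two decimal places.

29.26%

Beatriz reaches Quillon along 3 paths.
Via Talus: 25% × 23% = 5.75%.
Via Corven → Solent: 22% × 28% × 57% = 3.5112%.
Direct stake: 20% = 20%.
Total: 5.75% + 3.5112% + 20% = 29.2612%.
Rounded: 29.26%.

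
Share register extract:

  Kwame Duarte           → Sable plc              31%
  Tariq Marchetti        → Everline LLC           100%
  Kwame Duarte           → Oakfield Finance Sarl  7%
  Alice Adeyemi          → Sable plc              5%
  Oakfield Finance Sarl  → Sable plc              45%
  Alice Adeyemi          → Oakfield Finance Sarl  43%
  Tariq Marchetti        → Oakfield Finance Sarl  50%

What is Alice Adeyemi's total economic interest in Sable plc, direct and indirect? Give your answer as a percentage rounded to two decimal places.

24.35%

Alice reaches Sable along 2 paths.
Direct stake: 5% = 5%.
Via Oakfield: 43% × 45% = 19.35%.
Total: 5% + 19.35% = 24.35%.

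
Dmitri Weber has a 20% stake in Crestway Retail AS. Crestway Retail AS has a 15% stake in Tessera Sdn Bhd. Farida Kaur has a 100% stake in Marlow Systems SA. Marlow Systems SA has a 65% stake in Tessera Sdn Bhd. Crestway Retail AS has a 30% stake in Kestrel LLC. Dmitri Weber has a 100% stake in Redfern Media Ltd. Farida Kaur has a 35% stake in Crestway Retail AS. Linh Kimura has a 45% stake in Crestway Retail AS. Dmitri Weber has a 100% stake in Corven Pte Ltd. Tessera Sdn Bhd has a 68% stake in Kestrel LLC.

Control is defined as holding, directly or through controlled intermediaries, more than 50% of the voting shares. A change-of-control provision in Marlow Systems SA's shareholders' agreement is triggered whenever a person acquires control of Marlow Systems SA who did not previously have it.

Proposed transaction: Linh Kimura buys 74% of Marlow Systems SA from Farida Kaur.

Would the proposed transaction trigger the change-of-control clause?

Yes

The purchase adds only to Linh's holdings (Farida's stake shrinks), so Linh is the only person who could newly come to control Marlow.
Linh's largest direct stake is 45% in Crestway, which does not meet the threshold, so Linh controls no company.
Neither Linh nor any entity Linh controls holds any voting interest in Marlow.
So before the transaction, Linh does not control Marlow.
After the purchase, Linh holds 74% of Marlow directly, and Farida's stake falls to 26%.
Linh holds 74% of Marlow, so Linh controls Marlow.
Linh did not control Marlow before and does after, so the clause is triggered.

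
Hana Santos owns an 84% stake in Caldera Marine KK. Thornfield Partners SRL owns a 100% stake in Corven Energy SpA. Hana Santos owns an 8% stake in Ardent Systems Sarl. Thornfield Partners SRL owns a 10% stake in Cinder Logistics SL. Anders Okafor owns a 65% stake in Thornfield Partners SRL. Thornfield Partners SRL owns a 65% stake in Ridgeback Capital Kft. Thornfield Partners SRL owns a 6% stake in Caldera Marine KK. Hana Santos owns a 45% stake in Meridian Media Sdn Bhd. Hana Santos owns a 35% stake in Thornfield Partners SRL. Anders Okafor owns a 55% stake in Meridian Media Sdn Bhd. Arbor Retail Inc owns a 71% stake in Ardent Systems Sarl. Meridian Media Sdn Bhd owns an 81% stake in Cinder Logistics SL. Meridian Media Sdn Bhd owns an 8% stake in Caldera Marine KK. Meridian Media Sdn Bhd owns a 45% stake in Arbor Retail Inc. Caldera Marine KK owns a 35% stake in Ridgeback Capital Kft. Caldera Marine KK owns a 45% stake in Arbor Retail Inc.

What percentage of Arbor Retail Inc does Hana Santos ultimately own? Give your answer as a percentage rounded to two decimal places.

60.62%

Hana reaches Arbor along 4 paths.
Via Caldera: 84% × 45% = 37.8%.
Via Meridian → Caldera: 45% × 8% × 45% = 1.62%.
Via Thornfield → Caldera: 35% × 6% × 45% = 0.945%.
Via Meridian: 45% × 45% = 20.25%.
Total: 37.8% + 1.62% + 0.945% + 20.25% = 60.615%.
Rounded: 60.62%.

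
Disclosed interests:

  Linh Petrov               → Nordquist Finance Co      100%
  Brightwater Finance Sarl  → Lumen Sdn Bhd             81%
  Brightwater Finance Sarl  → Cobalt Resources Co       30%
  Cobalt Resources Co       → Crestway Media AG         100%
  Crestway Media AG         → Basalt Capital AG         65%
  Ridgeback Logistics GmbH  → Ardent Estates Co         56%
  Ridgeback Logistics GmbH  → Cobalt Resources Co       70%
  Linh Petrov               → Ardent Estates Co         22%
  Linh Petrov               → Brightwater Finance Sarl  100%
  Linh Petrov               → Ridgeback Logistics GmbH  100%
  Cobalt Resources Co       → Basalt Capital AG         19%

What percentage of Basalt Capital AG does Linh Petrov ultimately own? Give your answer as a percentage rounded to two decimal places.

Linh reaches Basalt along 4 paths.
Via Brightwater → Cobalt: 100% × 30% × 19% = 5.7%.
Via Ridgeback → Cobalt: 100% × 70% × 19% = 13.3%.
Via Brightwater → Cobalt → Crestway: 100% × 30% × 100% × 65% = 19.5%.
Via Ridgeback → Cobalt → Crestway: 100% × 70% × 100% × 65% = 45.5%.
Total: 5.7% + 13.3% + 19.5% + 45.5% = 84%.
Rounded: 84.00%.

84.00%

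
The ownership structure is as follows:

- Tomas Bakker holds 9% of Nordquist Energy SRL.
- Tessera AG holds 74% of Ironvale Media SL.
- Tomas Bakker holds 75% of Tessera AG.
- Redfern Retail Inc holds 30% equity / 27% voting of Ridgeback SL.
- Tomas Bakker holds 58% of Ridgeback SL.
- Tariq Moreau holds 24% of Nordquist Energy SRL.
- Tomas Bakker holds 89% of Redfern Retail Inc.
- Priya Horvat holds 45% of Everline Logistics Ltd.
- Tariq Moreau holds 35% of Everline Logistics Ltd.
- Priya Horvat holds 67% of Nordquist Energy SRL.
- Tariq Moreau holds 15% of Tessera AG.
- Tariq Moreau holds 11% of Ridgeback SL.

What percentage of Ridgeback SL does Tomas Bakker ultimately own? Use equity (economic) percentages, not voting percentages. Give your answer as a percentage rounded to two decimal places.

84.70%

Tomas reaches Ridgeback along 2 paths.
Via Redfern: 89% × 30% = 26.7%.
Direct stake: 58% = 58%.
Total: 26.7% + 58% = 84.7%.
Rounded: 84.70%.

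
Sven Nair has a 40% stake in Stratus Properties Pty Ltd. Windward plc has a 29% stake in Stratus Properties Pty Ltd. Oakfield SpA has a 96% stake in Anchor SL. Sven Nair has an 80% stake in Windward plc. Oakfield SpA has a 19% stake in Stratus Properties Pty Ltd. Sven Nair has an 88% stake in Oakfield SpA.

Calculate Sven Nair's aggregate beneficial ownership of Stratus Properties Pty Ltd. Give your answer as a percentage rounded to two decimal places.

Sven reaches Stratus along 3 paths.
Via Windward: 80% × 29% = 23.2%.
Direct stake: 40% = 40%.
Via Oakfield: 88% × 19% = 16.72%.
Total: 23.2% + 40% + 16.72% = 79.92%.

79.92%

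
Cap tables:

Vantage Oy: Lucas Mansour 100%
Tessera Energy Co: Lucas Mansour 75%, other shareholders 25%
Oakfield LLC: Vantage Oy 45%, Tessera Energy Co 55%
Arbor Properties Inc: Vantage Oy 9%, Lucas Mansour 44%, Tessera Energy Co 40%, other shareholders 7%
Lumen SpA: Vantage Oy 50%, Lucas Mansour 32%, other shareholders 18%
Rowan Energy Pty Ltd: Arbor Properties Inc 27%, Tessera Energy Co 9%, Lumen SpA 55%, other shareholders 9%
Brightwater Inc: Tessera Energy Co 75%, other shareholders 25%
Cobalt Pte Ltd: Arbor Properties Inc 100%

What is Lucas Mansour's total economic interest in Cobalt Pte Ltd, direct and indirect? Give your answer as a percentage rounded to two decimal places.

83.00%

Lucas reaches Cobalt along 3 paths.
Via Vantage → Arbor: 100% × 9% × 100% = 9%.
Via Arbor: 44% × 100% = 44%.
Via Tessera → Arbor: 75% × 40% × 100% = 30%.
Total: 9% + 44% + 30% = 83%.
Rounded: 83.00%.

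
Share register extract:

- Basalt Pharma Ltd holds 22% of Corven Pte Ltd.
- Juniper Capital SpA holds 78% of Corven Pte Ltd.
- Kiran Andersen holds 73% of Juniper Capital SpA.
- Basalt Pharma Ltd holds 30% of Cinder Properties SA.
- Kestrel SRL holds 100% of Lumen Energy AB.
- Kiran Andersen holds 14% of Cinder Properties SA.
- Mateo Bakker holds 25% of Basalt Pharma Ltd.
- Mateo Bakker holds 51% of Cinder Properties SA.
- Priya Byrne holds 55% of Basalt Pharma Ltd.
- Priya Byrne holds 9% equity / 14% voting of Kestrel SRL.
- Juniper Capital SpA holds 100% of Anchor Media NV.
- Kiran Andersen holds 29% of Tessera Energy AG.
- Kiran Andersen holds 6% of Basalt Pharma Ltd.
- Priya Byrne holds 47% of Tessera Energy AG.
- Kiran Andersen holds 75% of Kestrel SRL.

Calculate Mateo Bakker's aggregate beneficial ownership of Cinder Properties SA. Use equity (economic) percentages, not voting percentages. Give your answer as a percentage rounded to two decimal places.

Mateo reaches Cinder along 2 paths.
Via Basalt: 25% × 30% = 7.5%.
Direct stake: 51% = 51%.
Total: 7.5% + 51% = 58.5%.
Rounded: 58.50%.

58.50%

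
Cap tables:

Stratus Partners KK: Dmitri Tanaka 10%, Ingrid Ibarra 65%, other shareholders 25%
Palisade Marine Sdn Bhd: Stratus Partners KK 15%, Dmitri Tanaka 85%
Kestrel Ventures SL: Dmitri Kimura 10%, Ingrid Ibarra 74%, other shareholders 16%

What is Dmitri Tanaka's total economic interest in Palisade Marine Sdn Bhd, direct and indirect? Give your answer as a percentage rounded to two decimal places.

86.50%

Dmitri Tanaka reaches Palisade along 2 paths.
Via Stratus: 10% × 15% = 1.5%.
Direct stake: 85% = 85%.
Total: 1.5% + 85% = 86.5%.
Rounded: 86.50%.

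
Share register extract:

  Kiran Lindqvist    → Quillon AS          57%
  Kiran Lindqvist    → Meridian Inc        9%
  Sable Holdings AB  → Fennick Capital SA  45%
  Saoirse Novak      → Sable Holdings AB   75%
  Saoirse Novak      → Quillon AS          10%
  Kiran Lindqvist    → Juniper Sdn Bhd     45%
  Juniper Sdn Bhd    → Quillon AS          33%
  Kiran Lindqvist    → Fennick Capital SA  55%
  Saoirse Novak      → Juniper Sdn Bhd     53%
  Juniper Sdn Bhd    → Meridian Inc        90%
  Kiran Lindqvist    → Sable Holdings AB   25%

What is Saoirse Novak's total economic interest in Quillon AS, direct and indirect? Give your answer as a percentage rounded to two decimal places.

27.49%

Saoirse reaches Quillon along 2 paths.
Direct stake: 10% = 10%.
Via Juniper: 53% × 33% = 17.49%.
Total: 10% + 17.49% = 27.49%.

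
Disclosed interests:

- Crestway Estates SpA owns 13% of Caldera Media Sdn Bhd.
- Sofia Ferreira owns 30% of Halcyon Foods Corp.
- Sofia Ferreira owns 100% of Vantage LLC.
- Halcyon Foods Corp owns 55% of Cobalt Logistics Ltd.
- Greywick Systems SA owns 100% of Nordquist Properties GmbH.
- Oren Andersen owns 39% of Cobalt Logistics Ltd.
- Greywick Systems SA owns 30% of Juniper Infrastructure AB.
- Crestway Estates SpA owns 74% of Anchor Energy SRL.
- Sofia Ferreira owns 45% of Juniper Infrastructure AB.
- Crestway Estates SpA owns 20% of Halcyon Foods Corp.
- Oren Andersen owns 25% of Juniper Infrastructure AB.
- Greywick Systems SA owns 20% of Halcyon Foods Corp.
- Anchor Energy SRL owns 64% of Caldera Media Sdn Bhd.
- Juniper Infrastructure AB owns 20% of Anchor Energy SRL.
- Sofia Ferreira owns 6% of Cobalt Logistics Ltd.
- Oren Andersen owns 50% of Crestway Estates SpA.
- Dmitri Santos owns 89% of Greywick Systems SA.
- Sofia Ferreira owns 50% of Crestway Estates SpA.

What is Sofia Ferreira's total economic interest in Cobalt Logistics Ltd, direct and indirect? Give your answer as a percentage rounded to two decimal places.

28.00%

Sofia reaches Cobalt along 3 paths.
Via Crestway → Halcyon: 50% × 20% × 55% = 5.5%.
Via Halcyon: 30% × 55% = 16.5%.
Direct stake: 6% = 6%.
Total: 5.5% + 16.5% + 6% = 28%.
Rounded: 28.00%.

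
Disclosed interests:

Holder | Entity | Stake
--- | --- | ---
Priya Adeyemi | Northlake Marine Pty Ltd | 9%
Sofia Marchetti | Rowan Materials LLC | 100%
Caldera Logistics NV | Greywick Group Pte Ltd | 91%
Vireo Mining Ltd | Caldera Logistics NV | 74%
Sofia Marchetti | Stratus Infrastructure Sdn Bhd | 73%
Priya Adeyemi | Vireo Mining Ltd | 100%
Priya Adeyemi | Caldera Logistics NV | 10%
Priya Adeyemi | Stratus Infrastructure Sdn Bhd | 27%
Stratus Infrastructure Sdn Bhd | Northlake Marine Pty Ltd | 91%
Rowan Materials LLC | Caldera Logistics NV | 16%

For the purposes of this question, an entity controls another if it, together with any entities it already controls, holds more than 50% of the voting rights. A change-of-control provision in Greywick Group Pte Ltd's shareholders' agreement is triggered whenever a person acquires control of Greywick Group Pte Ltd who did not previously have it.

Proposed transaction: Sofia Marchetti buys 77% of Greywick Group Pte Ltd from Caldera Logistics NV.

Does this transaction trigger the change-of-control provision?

The purchase adds only to Sofia's holdings (Caldera's stake shrinks), so Sofia is the only person who could newly come to control Greywick.
Sofia holds 73% of Stratus, so Sofia controls Stratus.
Sofia holds 100% of Rowan, so Sofia controls Rowan.
Stratus holds 91% of Northlake, so Sofia controls Northlake.
Neither Sofia nor any entity Sofia controls holds any voting interest in Greywick.
So before the transaction, Sofia does not control Greywick.
After the purchase, Sofia holds 77% of Greywick directly, and Caldera's stake falls to 14%.
Sofia holds 77% of Greywick, so Sofia controls Greywick.
Sofia did not control Greywick before and does after, so the clause is triggered.

Yes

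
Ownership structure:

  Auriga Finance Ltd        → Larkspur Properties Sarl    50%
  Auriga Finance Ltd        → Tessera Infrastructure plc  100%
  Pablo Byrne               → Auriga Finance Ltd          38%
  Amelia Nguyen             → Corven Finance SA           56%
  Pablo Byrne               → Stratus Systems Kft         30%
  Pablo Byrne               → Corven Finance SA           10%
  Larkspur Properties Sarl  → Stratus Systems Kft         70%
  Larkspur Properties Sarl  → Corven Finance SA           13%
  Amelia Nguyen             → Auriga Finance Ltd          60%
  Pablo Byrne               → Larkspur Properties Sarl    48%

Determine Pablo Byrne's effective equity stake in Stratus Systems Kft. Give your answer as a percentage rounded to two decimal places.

Pablo reaches Stratus along 3 paths.
Via Larkspur: 48% × 70% = 33.6%.
Via Auriga → Larkspur: 38% × 50% × 70% = 13.3%.
Direct stake: 30% = 30%.
Total: 33.6% + 13.3% + 30% = 76.9%.
Rounded: 76.90%.

76.90%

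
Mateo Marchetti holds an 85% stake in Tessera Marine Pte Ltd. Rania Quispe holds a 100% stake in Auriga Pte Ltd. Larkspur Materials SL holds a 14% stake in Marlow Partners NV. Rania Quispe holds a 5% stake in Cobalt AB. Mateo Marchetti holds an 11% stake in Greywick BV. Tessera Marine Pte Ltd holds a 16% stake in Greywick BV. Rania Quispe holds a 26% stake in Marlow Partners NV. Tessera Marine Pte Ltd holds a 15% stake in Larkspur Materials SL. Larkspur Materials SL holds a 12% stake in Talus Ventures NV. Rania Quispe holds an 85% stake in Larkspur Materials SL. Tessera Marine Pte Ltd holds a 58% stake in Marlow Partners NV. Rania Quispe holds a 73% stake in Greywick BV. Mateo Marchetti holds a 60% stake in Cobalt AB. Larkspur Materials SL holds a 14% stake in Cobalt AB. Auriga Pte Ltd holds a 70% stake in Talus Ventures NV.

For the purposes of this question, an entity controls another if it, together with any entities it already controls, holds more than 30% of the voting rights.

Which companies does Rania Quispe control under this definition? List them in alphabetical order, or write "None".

Rania holds 73% of Greywick, so Rania controls Greywick.
Rania holds 85% of Larkspur, so Rania controls Larkspur.
Rania holds 100% of Auriga, so Rania controls Auriga.
Larkspur and Rania together hold 14% + 26% = 40% of Marlow, so Rania controls Marlow.
Auriga and Larkspur together hold 70% + 12% = 82% of Talus, so Rania controls Talus.
No other company's threshold is met.

Auriga Pte Ltd, Greywick BV, Larkspur Materials SL, Marlow Partners NV, Talus Ventures NV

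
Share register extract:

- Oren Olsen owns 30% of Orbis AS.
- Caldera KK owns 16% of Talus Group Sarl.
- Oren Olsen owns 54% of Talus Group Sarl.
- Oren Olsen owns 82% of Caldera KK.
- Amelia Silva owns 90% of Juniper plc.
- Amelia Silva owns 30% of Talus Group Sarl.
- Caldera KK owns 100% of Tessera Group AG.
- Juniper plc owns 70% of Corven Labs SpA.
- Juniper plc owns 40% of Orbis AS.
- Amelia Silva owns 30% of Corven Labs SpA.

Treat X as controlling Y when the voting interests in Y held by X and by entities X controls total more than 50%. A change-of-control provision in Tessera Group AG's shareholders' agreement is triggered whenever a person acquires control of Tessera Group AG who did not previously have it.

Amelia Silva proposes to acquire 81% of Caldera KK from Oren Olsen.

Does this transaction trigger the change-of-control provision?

Yes

The purchase adds only to Amelia's holdings (Oren's stake shrinks), so Amelia is the only person who could newly come to control Tessera.
Amelia holds 90% of Juniper, so Amelia controls Juniper.
Juniper and Amelia together hold 70% + 30% = 100% of Corven, so Amelia controls Corven.
Neither Amelia nor any entity Amelia controls holds any voting interest in Tessera.
So before the transaction, Amelia does not control Tessera.
After the purchase, Amelia holds 81% of Caldera directly, and Oren's stake falls to 1%.
Amelia holds 81% of Caldera, so Amelia controls Caldera.
Caldera holds 100% of Tessera, so Amelia controls Tessera.
Amelia did not control Tessera before and does after, so the clause is triggered.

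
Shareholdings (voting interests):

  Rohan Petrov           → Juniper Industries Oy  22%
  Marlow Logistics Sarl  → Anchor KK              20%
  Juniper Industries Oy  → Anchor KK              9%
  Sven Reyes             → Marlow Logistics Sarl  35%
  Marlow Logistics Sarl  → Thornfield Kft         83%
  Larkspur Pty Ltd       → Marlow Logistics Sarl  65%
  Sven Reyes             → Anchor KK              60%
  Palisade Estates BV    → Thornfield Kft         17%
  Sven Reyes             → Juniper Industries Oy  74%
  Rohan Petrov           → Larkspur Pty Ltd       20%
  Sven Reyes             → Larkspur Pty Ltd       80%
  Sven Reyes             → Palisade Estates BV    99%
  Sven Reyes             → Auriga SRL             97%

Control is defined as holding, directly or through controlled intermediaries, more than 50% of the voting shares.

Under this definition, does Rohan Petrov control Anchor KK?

No

Rohan's largest direct stake is 22% in Juniper, which does not meet the threshold, so Rohan controls no company.
Neither Rohan nor any entity Rohan controls holds any voting interest in Anchor.
So Rohan does not control Anchor.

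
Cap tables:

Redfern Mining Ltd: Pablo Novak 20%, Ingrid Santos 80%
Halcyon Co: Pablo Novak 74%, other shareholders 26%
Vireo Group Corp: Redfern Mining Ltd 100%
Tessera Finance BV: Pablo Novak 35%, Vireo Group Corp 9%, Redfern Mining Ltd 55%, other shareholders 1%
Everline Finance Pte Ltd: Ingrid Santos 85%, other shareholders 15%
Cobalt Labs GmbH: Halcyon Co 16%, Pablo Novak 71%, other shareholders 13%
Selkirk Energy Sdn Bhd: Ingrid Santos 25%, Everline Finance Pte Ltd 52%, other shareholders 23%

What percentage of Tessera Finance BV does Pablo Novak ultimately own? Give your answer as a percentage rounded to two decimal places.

47.80%

Pablo reaches Tessera along 3 paths.
Direct stake: 35% = 35%.
Via Redfern → Vireo: 20% × 100% × 9% = 1.8%.
Via Redfern: 20% × 55% = 11%.
Total: 35% + 1.8% + 11% = 47.8%.
Rounded: 47.80%.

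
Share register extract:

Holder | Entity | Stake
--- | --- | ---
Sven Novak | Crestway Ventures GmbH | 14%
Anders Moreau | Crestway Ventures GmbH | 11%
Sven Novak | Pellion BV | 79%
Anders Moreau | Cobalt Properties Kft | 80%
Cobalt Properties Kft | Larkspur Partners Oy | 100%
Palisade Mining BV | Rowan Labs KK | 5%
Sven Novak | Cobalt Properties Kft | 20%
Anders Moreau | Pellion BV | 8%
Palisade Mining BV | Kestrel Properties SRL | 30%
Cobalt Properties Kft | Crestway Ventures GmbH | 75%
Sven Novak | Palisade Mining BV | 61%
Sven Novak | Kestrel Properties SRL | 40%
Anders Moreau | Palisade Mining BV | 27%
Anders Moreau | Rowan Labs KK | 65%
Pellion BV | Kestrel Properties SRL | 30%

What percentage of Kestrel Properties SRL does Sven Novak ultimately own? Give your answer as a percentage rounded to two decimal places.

82.00%

Sven reaches Kestrel along 3 paths.
Via Palisade: 61% × 30% = 18.3%.
Via Pellion: 79% × 30% = 23.7%.
Direct stake: 40% = 40%.
Total: 18.3% + 23.7% + 40% = 82%.
Rounded: 82.00%.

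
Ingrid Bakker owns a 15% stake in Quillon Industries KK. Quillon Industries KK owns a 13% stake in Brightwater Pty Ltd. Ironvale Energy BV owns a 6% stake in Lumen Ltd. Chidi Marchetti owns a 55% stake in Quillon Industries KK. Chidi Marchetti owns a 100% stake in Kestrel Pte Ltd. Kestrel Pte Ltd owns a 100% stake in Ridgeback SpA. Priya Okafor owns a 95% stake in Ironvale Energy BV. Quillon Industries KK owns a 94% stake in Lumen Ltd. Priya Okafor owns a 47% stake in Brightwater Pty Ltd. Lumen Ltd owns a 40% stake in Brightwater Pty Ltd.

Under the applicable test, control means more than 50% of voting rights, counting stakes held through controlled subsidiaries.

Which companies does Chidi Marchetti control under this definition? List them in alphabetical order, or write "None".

Chidi holds 55% of Quillon, so Chidi controls Quillon.
Chidi holds 100% of Kestrel, so Chidi controls Kestrel.
Quillon holds 94% of Lumen, so Chidi controls Lumen.
Kestrel holds 100% of Ridgeback, so Chidi controls Ridgeback.
Quillon and Lumen together hold 13% + 40% = 53% of Brightwater, so Chidi controls Brightwater.
No other company's threshold is met.

Brightwater Pty Ltd, Kestrel Pte Ltd, Lumen Ltd, Quillon Industries KK, Ridgeback SpA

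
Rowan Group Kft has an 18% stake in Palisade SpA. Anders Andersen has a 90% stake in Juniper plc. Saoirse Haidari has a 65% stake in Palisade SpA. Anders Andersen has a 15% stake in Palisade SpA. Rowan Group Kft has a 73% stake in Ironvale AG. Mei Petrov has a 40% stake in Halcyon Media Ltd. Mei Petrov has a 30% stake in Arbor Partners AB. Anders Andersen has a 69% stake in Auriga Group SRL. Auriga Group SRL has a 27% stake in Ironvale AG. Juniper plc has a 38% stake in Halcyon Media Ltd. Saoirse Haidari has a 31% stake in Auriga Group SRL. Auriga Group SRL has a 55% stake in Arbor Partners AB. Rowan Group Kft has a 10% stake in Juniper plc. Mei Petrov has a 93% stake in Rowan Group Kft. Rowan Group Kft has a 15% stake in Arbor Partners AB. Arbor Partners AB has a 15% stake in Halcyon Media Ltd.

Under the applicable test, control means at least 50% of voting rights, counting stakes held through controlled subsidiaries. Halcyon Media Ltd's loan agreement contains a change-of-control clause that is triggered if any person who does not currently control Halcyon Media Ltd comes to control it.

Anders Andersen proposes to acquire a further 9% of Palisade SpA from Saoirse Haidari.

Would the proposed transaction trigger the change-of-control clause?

No

The purchase adds only to Anders's holdings (Saoirse's stake shrinks), so Anders is the only person who could newly come to control Halcyon.
Anders holds 90% of Juniper, so Anders controls Juniper.
Anders holds 69% of Auriga, so Anders controls Auriga.
Auriga holds 55% of Arbor, so Anders controls Arbor.
Juniper and Arbor together hold 38% + 15% = 53% of Halcyon, so Anders controls Halcyon.
So Anders already controls Halcyon before the transaction.
After the purchase, Anders's direct stake in Palisade rises to 15% + 9% = 24%, and Saoirse's stake falls to 56%.
Anders controlled Halcyon already, so this is not a new person acquiring control; every other person's position is unchanged or reduced.
No new person acquires control, so the clause is not triggered.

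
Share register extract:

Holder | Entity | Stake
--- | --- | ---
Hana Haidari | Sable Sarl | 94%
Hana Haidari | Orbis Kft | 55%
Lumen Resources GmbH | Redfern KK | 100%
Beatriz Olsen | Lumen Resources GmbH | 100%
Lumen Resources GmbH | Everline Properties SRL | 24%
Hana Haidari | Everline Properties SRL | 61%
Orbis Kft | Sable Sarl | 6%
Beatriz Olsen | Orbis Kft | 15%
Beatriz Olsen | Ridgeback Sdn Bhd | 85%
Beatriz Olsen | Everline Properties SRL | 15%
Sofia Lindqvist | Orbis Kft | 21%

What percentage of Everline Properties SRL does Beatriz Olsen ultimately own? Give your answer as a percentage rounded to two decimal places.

39.00%

Beatriz reaches Everline along 2 paths.
Via Lumen: 100% × 24% = 24%.
Direct stake: 15% = 15%.
Total: 24% + 15% = 39%.
Rounded: 39.00%.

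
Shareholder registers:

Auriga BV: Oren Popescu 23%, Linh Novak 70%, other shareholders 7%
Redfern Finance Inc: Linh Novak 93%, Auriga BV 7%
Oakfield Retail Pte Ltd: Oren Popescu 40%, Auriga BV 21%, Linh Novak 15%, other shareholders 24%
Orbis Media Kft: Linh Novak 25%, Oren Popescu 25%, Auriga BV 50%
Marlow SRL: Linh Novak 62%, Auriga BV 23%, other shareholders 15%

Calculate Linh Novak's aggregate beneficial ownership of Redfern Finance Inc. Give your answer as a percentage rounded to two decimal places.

Linh reaches Redfern along 2 paths.
Direct stake: 93% = 93%.
Via Auriga: 70% × 7% = 4.9%.
Total: 93% + 4.9% = 97.9%.
Rounded: 97.90%.

97.90%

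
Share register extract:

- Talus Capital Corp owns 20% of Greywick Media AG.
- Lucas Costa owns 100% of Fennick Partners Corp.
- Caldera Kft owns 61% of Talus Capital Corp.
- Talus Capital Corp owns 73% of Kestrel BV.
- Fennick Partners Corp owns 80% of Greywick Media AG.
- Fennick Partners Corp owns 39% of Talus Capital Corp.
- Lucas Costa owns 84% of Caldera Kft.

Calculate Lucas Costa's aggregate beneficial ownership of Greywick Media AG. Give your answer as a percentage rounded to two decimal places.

Lucas reaches Greywick along 3 paths.
Via Fennick: 100% × 80% = 80%.
Via Caldera → Talus: 84% × 61% × 20% = 10.248%.
Via Fennick → Talus: 100% × 39% × 20% = 7.8%.
Total: 80% + 10.248% + 7.8% = 98.048%.
Rounded: 98.05%.

98.05%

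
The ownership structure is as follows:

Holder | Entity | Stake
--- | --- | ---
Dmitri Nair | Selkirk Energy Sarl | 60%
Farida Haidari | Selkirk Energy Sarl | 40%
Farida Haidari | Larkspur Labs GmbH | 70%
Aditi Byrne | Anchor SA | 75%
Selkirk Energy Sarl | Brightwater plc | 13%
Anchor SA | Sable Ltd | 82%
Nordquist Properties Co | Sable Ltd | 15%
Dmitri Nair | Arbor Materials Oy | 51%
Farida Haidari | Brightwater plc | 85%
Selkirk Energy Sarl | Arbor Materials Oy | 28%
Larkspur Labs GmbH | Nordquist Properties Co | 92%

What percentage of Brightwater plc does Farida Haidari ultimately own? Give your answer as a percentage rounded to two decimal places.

90.20%

Farida reaches Brightwater along 2 paths.
Direct stake: 85% = 85%.
Via Selkirk: 40% × 13% = 5.2%.
Total: 85% + 5.2% = 90.2%.
Rounded: 90.20%.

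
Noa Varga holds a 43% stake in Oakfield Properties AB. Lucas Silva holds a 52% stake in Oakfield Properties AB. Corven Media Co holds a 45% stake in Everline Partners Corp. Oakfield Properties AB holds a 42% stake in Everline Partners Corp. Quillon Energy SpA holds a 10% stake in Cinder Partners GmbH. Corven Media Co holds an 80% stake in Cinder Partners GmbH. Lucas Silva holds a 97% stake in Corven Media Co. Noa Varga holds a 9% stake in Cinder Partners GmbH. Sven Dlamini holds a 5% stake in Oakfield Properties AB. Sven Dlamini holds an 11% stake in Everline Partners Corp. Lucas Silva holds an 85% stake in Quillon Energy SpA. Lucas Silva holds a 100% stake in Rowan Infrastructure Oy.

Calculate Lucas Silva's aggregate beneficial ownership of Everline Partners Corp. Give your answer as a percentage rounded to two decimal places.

Lucas reaches Everline along 2 paths.
Via Corven: 97% × 45% = 43.65%.
Via Oakfield: 52% × 42% = 21.84%.
Total: 43.65% + 21.84% = 65.49%.

65.49%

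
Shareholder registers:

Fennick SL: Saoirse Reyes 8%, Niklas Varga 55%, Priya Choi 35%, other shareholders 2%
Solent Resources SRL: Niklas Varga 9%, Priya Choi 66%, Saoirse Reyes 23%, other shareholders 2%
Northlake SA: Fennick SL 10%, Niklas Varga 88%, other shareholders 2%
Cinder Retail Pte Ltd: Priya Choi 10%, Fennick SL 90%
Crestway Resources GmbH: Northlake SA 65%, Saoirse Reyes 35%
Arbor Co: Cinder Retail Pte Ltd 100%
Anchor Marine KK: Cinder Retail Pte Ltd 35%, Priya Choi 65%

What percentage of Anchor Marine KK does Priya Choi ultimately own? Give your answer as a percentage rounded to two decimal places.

Priya reaches Anchor along 3 paths.
Via Cinder: 10% × 35% = 3.5%.
Via Fennick → Cinder: 35% × 90% × 35% = 11.025%.
Direct stake: 65% = 65%.
Total: 3.5% + 11.025% + 65% = 79.525%.
Rounded: 79.53%.

79.53%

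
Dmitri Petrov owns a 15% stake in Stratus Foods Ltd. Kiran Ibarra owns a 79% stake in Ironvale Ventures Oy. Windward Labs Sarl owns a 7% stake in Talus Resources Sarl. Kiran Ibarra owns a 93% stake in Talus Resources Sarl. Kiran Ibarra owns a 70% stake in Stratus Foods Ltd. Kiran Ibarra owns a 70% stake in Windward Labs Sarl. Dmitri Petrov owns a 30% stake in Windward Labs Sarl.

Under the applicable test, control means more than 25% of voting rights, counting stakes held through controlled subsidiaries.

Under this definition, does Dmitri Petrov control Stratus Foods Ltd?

Dmitri holds 30% of Windward, so Dmitri controls Windward.
In Stratus, Dmitri's side holds only 15%, not > 25%.
So Dmitri does not control Stratus.

No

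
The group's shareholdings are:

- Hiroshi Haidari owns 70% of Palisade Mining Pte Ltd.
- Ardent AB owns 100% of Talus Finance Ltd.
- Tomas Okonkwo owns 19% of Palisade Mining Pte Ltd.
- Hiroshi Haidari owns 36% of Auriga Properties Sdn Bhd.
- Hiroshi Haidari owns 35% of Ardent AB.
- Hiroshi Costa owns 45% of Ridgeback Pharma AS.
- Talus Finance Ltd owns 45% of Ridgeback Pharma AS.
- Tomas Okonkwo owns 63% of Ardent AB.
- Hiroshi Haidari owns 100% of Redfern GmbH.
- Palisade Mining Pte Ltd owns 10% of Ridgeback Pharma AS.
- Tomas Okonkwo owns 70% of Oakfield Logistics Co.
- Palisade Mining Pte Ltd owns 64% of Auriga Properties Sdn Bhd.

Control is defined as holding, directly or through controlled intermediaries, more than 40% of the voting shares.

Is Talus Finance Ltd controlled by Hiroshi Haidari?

No

Hiroshi Haidari holds 70% of Palisade, so Hiroshi Haidari controls Palisade.
Hiroshi Haidari holds 100% of Redfern, so Hiroshi Haidari controls Redfern.
Hiroshi Haidari and Palisade together hold 36% + 64% = 100% of Auriga, so Hiroshi Haidari controls Auriga.
Neither Hiroshi Haidari nor any entity Hiroshi Haidari controls holds any voting interest in Talus.
So Hiroshi Haidari does not control Talus.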